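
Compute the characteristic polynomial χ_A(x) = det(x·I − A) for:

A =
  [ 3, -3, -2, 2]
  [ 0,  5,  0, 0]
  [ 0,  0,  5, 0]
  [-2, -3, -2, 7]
x^4 - 20*x^3 + 150*x^2 - 500*x + 625

Expanding det(x·I − A) (e.g. by cofactor expansion or by noting that A is similar to its Jordan form J, which has the same characteristic polynomial as A) gives
  χ_A(x) = x^4 - 20*x^3 + 150*x^2 - 500*x + 625
which factors as (x - 5)^4. The eigenvalues (with algebraic multiplicities) are λ = 5 with multiplicity 4.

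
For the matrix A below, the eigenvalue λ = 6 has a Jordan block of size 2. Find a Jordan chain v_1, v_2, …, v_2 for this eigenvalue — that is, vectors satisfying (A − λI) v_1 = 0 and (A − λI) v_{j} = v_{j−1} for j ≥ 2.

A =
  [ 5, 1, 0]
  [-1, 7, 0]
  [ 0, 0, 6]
A Jordan chain for λ = 6 of length 2:
v_1 = (-1, -1, 0)ᵀ
v_2 = (1, 0, 0)ᵀ

Let N = A − (6)·I. We want v_2 with N^2 v_2 = 0 but N^1 v_2 ≠ 0; then v_{j-1} := N · v_j for j = 2, …, 2.

Pick v_2 = (1, 0, 0)ᵀ.
Then v_1 = N · v_2 = (-1, -1, 0)ᵀ.

Sanity check: (A − (6)·I) v_1 = (0, 0, 0)ᵀ = 0. ✓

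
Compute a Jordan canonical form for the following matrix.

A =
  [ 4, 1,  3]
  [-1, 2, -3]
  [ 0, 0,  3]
J_2(3) ⊕ J_1(3)

The characteristic polynomial is
  det(x·I − A) = x^3 - 9*x^2 + 27*x - 27 = (x - 3)^3

Eigenvalues and multiplicities (the geometric multiplicity of λ is n − rank(A − λI), which equals the number of Jordan blocks for λ):
  λ = 3: algebraic multiplicity = 3, geometric multiplicity = 2

Determining the block sizes for each eigenvalue:
  λ = 3: 2 blocks summing to 3 forces exactly one block of size 2 and the rest size 1 → block sizes [2, 1]

Assembling the blocks gives a Jordan form
J =
  [3, 1, 0]
  [0, 3, 0]
  [0, 0, 3]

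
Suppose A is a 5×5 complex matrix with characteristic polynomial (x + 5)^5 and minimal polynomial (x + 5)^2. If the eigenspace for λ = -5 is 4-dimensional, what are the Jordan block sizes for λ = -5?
Block sizes for λ = -5: [2, 1, 1, 1]

Step 1 — from the characteristic polynomial, algebraic multiplicity of λ = -5 is 5. From dim ker(A − (-5)·I) = 4, there are exactly 4 Jordan blocks for λ = -5.
Step 2 — from the minimal polynomial, the factor (x + 5)^2 tells us the largest block for λ = -5 has size 2.
Step 3 — with total size 5, 4 blocks, and largest block 2, the block sizes (in nonincreasing order) are [2, 1, 1, 1].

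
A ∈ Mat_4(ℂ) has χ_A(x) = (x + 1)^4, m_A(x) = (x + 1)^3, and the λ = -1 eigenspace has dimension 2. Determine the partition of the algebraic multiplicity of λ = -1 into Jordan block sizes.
Block sizes for λ = -1: [3, 1]

Step 1 — from the characteristic polynomial, algebraic multiplicity of λ = -1 is 4. From dim ker(A − (-1)·I) = 2, there are exactly 2 Jordan blocks for λ = -1.
Step 2 — from the minimal polynomial, the factor (x + 1)^3 tells us the largest block for λ = -1 has size 3.
Step 3 — with total size 4, 2 blocks, and largest block 3, the block sizes (in nonincreasing order) are [3, 1].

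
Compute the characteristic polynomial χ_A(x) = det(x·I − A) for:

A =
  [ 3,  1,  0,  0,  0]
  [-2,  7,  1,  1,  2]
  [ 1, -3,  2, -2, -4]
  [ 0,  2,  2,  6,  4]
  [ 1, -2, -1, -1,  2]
x^5 - 20*x^4 + 160*x^3 - 640*x^2 + 1280*x - 1024

Expanding det(x·I − A) (e.g. by cofactor expansion or by noting that A is similar to its Jordan form J, which has the same characteristic polynomial as A) gives
  χ_A(x) = x^5 - 20*x^4 + 160*x^3 - 640*x^2 + 1280*x - 1024
which factors as (x - 4)^5. The eigenvalues (with algebraic multiplicities) are λ = 4 with multiplicity 5.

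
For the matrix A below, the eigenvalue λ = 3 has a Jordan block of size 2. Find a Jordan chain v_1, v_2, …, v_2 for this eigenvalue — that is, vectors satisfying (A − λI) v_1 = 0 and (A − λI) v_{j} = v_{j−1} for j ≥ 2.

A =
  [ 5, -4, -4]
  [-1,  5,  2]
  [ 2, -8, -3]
A Jordan chain for λ = 3 of length 2:
v_1 = (2, -1, 2)ᵀ
v_2 = (1, 0, 0)ᵀ

Let N = A − (3)·I. We want v_2 with N^2 v_2 = 0 but N^1 v_2 ≠ 0; then v_{j-1} := N · v_j for j = 2, …, 2.

Pick v_2 = (1, 0, 0)ᵀ.
Then v_1 = N · v_2 = (2, -1, 2)ᵀ.

Sanity check: (A − (3)·I) v_1 = (0, 0, 0)ᵀ = 0. ✓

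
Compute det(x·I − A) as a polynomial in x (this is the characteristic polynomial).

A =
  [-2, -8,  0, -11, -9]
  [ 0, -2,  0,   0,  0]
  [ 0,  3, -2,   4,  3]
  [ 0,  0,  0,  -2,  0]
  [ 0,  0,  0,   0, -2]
x^5 + 10*x^4 + 40*x^3 + 80*x^2 + 80*x + 32

Expanding det(x·I − A) (e.g. by cofactor expansion or by noting that A is similar to its Jordan form J, which has the same characteristic polynomial as A) gives
  χ_A(x) = x^5 + 10*x^4 + 40*x^3 + 80*x^2 + 80*x + 32
which factors as (x + 2)^5. The eigenvalues (with algebraic multiplicities) are λ = -2 with multiplicity 5.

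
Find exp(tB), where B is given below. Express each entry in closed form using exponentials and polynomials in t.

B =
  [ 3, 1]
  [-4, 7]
e^{tB} =
  [-2*t*exp(5*t) + exp(5*t), t*exp(5*t)]
  [-4*t*exp(5*t), 2*t*exp(5*t) + exp(5*t)]

Strategy: write B = P · J · P⁻¹ where J is a Jordan canonical form, so e^{tB} = P · e^{tJ} · P⁻¹, and e^{tJ} can be computed block-by-block.

B has Jordan form
J =
  [5, 1]
  [0, 5]
(up to reordering of blocks).

Per-block formulas:
  For a 2×2 Jordan block J_2(5): exp(t · J_2(5)) = e^(5t)·(I + t·N), where N is the 2×2 nilpotent shift.

After assembling e^{tJ} and conjugating by P, we get:

e^{tB} =
  [-2*t*exp(5*t) + exp(5*t), t*exp(5*t)]
  [-4*t*exp(5*t), 2*t*exp(5*t) + exp(5*t)]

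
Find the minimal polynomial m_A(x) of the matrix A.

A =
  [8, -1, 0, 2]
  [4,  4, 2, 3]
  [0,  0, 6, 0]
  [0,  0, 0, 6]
x^3 - 18*x^2 + 108*x - 216

The characteristic polynomial is χ_A(x) = (x - 6)^4, so the eigenvalues are known. The minimal polynomial is
  m_A(x) = Π_λ (x − λ)^{k_λ}
where k_λ is the size of the *largest* Jordan block for λ (equivalently, the smallest k with (A − λI)^k v = 0 for every generalised eigenvector v of λ).

  λ = 6: largest Jordan block has size 3, contributing (x − 6)^3

So m_A(x) = (x - 6)^3 = x^3 - 18*x^2 + 108*x - 216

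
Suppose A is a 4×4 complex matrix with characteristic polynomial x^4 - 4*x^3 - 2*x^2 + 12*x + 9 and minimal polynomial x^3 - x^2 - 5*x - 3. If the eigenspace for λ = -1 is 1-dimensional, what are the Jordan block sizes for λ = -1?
Block sizes for λ = -1: [2]

Step 1 — from the characteristic polynomial, algebraic multiplicity of λ = -1 is 2. From dim ker(A − (-1)·I) = 1, there are exactly 1 Jordan blocks for λ = -1.
Step 2 — from the minimal polynomial, the factor (x + 1)^2 tells us the largest block for λ = -1 has size 2.
Step 3 — with total size 2, 1 blocks, and largest block 2, the block sizes (in nonincreasing order) are [2].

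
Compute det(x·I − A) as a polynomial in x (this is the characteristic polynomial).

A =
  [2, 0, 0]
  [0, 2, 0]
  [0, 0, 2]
x^3 - 6*x^2 + 12*x - 8

Expanding det(x·I − A) (e.g. by cofactor expansion or by noting that A is similar to its Jordan form J, which has the same characteristic polynomial as A) gives
  χ_A(x) = x^3 - 6*x^2 + 12*x - 8
which factors as (x - 2)^3. The eigenvalues (with algebraic multiplicities) are λ = 2 with multiplicity 3.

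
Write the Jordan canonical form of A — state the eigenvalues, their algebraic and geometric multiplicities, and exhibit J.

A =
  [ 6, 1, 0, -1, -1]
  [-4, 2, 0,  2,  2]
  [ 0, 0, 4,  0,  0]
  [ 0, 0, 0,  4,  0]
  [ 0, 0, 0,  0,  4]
J_2(4) ⊕ J_1(4) ⊕ J_1(4) ⊕ J_1(4)

The characteristic polynomial is
  det(x·I − A) = x^5 - 20*x^4 + 160*x^3 - 640*x^2 + 1280*x - 1024 = (x - 4)^5

Eigenvalues and multiplicities (the geometric multiplicity of λ is n − rank(A − λI), which equals the number of Jordan blocks for λ):
  λ = 4: algebraic multiplicity = 5, geometric multiplicity = 4

Determining the block sizes for each eigenvalue:
  λ = 4: 4 blocks summing to 5 forces exactly one block of size 2 and the rest size 1 → block sizes [2, 1, 1, 1]

Assembling the blocks gives a Jordan form
J =
  [4, 1, 0, 0, 0]
  [0, 4, 0, 0, 0]
  [0, 0, 4, 0, 0]
  [0, 0, 0, 4, 0]
  [0, 0, 0, 0, 4]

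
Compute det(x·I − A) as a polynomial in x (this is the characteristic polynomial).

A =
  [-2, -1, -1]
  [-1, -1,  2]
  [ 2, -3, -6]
x^3 + 9*x^2 + 27*x + 27

Expanding det(x·I − A) (e.g. by cofactor expansion or by noting that A is similar to its Jordan form J, which has the same characteristic polynomial as A) gives
  χ_A(x) = x^3 + 9*x^2 + 27*x + 27
which factors as (x + 3)^3. The eigenvalues (with algebraic multiplicities) are λ = -3 with multiplicity 3.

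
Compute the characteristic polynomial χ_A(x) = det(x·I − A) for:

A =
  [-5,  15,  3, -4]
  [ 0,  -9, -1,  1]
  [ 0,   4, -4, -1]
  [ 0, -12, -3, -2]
x^4 + 20*x^3 + 150*x^2 + 500*x + 625

Expanding det(x·I − A) (e.g. by cofactor expansion or by noting that A is similar to its Jordan form J, which has the same characteristic polynomial as A) gives
  χ_A(x) = x^4 + 20*x^3 + 150*x^2 + 500*x + 625
which factors as (x + 5)^4. The eigenvalues (with algebraic multiplicities) are λ = -5 with multiplicity 4.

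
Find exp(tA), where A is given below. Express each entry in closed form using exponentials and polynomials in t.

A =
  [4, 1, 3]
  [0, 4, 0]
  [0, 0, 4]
e^{tA} =
  [exp(4*t), t*exp(4*t), 3*t*exp(4*t)]
  [0, exp(4*t), 0]
  [0, 0, exp(4*t)]

Strategy: write A = P · J · P⁻¹ where J is a Jordan canonical form, so e^{tA} = P · e^{tJ} · P⁻¹, and e^{tJ} can be computed block-by-block.

A has Jordan form
J =
  [4, 1, 0]
  [0, 4, 0]
  [0, 0, 4]
(up to reordering of blocks).

Per-block formulas:
  For a 1×1 block at λ = 4: exp(t · [4]) = [e^(4t)].
  For a 2×2 Jordan block J_2(4): exp(t · J_2(4)) = e^(4t)·(I + t·N), where N is the 2×2 nilpotent shift.

After assembling e^{tJ} and conjugating by P, we get:

e^{tA} =
  [exp(4*t), t*exp(4*t), 3*t*exp(4*t)]
  [0, exp(4*t), 0]
  [0, 0, exp(4*t)]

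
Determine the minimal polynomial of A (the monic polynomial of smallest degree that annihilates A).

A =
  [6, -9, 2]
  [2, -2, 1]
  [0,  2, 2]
x^3 - 6*x^2 + 12*x - 8

The characteristic polynomial is χ_A(x) = (x - 2)^3, so the eigenvalues are known. The minimal polynomial is
  m_A(x) = Π_λ (x − λ)^{k_λ}
where k_λ is the size of the *largest* Jordan block for λ (equivalently, the smallest k with (A − λI)^k v = 0 for every generalised eigenvector v of λ).

  λ = 2: largest Jordan block has size 3, contributing (x − 2)^3

So m_A(x) = (x - 2)^3 = x^3 - 6*x^2 + 12*x - 8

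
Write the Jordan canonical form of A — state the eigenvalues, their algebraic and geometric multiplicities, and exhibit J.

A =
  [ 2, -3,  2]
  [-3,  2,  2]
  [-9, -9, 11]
J_2(5) ⊕ J_1(5)

The characteristic polynomial is
  det(x·I − A) = x^3 - 15*x^2 + 75*x - 125 = (x - 5)^3

Eigenvalues and multiplicities (the geometric multiplicity of λ is n − rank(A − λI), which equals the number of Jordan blocks for λ):
  λ = 5: algebraic multiplicity = 3, geometric multiplicity = 2

Determining the block sizes for each eigenvalue:
  λ = 5: 2 blocks summing to 3 forces exactly one block of size 2 and the rest size 1 → block sizes [2, 1]

Assembling the blocks gives a Jordan form
J =
  [5, 1, 0]
  [0, 5, 0]
  [0, 0, 5]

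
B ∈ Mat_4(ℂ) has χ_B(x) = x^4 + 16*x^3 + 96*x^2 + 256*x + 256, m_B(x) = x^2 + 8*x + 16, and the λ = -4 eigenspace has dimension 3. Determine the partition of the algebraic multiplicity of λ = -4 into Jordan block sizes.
Block sizes for λ = -4: [2, 1, 1]

Step 1 — from the characteristic polynomial, algebraic multiplicity of λ = -4 is 4. From dim ker(B − (-4)·I) = 3, there are exactly 3 Jordan blocks for λ = -4.
Step 2 — from the minimal polynomial, the factor (x + 4)^2 tells us the largest block for λ = -4 has size 2.
Step 3 — with total size 4, 3 blocks, and largest block 2, the block sizes (in nonincreasing order) are [2, 1, 1].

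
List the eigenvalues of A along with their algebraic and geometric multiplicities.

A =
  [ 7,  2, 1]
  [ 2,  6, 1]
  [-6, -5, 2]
λ = 5: alg = 3, geom = 1

Step 1 — factor the characteristic polynomial to read off the algebraic multiplicities:
  χ_A(x) = (x - 5)^3

Step 2 — compute geometric multiplicities via the rank-nullity identity g(λ) = n − rank(A − λI):
  rank(A − (5)·I) = 2, so dim ker(A − (5)·I) = n − 2 = 1

Summary:
  λ = 5: algebraic multiplicity = 3, geometric multiplicity = 1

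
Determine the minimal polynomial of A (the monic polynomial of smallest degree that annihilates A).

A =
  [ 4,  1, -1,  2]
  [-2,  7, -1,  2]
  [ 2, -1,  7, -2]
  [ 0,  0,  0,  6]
x^2 - 12*x + 36

The characteristic polynomial is χ_A(x) = (x - 6)^4, so the eigenvalues are known. The minimal polynomial is
  m_A(x) = Π_λ (x − λ)^{k_λ}
where k_λ is the size of the *largest* Jordan block for λ (equivalently, the smallest k with (A − λI)^k v = 0 for every generalised eigenvector v of λ).

  λ = 6: largest Jordan block has size 2, contributing (x − 6)^2

So m_A(x) = (x - 6)^2 = x^2 - 12*x + 36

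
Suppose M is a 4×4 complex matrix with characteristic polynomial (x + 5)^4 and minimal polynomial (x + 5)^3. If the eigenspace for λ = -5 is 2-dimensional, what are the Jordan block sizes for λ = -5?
Block sizes for λ = -5: [3, 1]

Step 1 — from the characteristic polynomial, algebraic multiplicity of λ = -5 is 4. From dim ker(M − (-5)·I) = 2, there are exactly 2 Jordan blocks for λ = -5.
Step 2 — from the minimal polynomial, the factor (x + 5)^3 tells us the largest block for λ = -5 has size 3.
Step 3 — with total size 4, 2 blocks, and largest block 3, the block sizes (in nonincreasing order) are [3, 1].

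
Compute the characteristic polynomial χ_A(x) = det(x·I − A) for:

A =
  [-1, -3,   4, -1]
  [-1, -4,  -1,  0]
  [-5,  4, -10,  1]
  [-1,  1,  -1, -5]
x^4 + 20*x^3 + 150*x^2 + 500*x + 625

Expanding det(x·I − A) (e.g. by cofactor expansion or by noting that A is similar to its Jordan form J, which has the same characteristic polynomial as A) gives
  χ_A(x) = x^4 + 20*x^3 + 150*x^2 + 500*x + 625
which factors as (x + 5)^4. The eigenvalues (with algebraic multiplicities) are λ = -5 with multiplicity 4.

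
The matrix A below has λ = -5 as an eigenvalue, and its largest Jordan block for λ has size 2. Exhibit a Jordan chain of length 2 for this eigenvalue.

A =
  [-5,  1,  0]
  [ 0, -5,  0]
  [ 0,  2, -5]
A Jordan chain for λ = -5 of length 2:
v_1 = (1, 0, 2)ᵀ
v_2 = (0, 1, 0)ᵀ

Let N = A − (-5)·I. We want v_2 with N^2 v_2 = 0 but N^1 v_2 ≠ 0; then v_{j-1} := N · v_j for j = 2, …, 2.

Pick v_2 = (0, 1, 0)ᵀ.
Then v_1 = N · v_2 = (1, 0, 2)ᵀ.

Sanity check: (A − (-5)·I) v_1 = (0, 0, 0)ᵀ = 0. ✓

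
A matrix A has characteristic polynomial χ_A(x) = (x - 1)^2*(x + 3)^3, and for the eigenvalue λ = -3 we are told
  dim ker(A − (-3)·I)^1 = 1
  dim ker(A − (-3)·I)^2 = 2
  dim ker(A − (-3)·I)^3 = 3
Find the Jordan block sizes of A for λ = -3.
Block sizes for λ = -3: [3]

From the dimensions of kernels of powers, the number of Jordan blocks of size at least j is d_j − d_{j−1} where d_j = dim ker(N^j) (with d_0 = 0). Computing the differences gives [1, 1, 1].
The number of blocks of size exactly k is (#blocks of size ≥ k) − (#blocks of size ≥ k + 1), so the partition is: 1 block(s) of size 3.
In nonincreasing order the block sizes are [3].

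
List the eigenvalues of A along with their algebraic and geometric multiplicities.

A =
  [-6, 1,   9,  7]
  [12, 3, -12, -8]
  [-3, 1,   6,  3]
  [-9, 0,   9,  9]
λ = 3: alg = 4, geom = 2

Step 1 — factor the characteristic polynomial to read off the algebraic multiplicities:
  χ_A(x) = (x - 3)^4

Step 2 — compute geometric multiplicities via the rank-nullity identity g(λ) = n − rank(A − λI):
  rank(A − (3)·I) = 2, so dim ker(A − (3)·I) = n − 2 = 2

Summary:
  λ = 3: algebraic multiplicity = 4, geometric multiplicity = 2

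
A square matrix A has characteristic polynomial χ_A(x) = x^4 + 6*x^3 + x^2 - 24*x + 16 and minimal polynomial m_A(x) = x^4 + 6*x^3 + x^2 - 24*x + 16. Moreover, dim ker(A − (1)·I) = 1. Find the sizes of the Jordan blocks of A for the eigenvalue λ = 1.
Block sizes for λ = 1: [2]

Step 1 — from the characteristic polynomial, algebraic multiplicity of λ = 1 is 2. From dim ker(A − (1)·I) = 1, there are exactly 1 Jordan blocks for λ = 1.
Step 2 — from the minimal polynomial, the factor (x − 1)^2 tells us the largest block for λ = 1 has size 2.
Step 3 — with total size 2, 1 blocks, and largest block 2, the block sizes (in nonincreasing order) are [2].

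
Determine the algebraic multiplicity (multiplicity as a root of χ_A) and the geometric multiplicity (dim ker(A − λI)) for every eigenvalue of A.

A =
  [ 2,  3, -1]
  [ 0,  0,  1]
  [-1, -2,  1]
λ = 1: alg = 3, geom = 1

Step 1 — factor the characteristic polynomial to read off the algebraic multiplicities:
  χ_A(x) = (x - 1)^3

Step 2 — compute geometric multiplicities via the rank-nullity identity g(λ) = n − rank(A − λI):
  rank(A − (1)·I) = 2, so dim ker(A − (1)·I) = n − 2 = 1

Summary:
  λ = 1: algebraic multiplicity = 3, geometric multiplicity = 1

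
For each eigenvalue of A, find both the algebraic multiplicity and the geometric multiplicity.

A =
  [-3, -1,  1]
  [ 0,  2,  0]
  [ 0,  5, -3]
λ = -3: alg = 2, geom = 1; λ = 2: alg = 1, geom = 1

Step 1 — factor the characteristic polynomial to read off the algebraic multiplicities:
  χ_A(x) = (x - 2)*(x + 3)^2

Step 2 — compute geometric multiplicities via the rank-nullity identity g(λ) = n − rank(A − λI):
  rank(A − (-3)·I) = 2, so dim ker(A − (-3)·I) = n − 2 = 1
  rank(A − (2)·I) = 2, so dim ker(A − (2)·I) = n − 2 = 1

Summary:
  λ = -3: algebraic multiplicity = 2, geometric multiplicity = 1
  λ = 2: algebraic multiplicity = 1, geometric multiplicity = 1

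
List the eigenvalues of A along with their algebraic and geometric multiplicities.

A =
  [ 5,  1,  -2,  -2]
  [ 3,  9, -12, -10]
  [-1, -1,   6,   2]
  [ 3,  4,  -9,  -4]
λ = 4: alg = 4, geom = 2

Step 1 — factor the characteristic polynomial to read off the algebraic multiplicities:
  χ_A(x) = (x - 4)^4

Step 2 — compute geometric multiplicities via the rank-nullity identity g(λ) = n − rank(A − λI):
  rank(A − (4)·I) = 2, so dim ker(A − (4)·I) = n − 2 = 2

Summary:
  λ = 4: algebraic multiplicity = 4, geometric multiplicity = 2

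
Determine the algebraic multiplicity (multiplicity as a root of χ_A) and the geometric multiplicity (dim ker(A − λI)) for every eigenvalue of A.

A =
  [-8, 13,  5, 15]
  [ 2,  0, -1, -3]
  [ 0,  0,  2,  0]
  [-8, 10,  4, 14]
λ = 2: alg = 4, geom = 2

Step 1 — factor the characteristic polynomial to read off the algebraic multiplicities:
  χ_A(x) = (x - 2)^4

Step 2 — compute geometric multiplicities via the rank-nullity identity g(λ) = n − rank(A − λI):
  rank(A − (2)·I) = 2, so dim ker(A − (2)·I) = n − 2 = 2

Summary:
  λ = 2: algebraic multiplicity = 4, geometric multiplicity = 2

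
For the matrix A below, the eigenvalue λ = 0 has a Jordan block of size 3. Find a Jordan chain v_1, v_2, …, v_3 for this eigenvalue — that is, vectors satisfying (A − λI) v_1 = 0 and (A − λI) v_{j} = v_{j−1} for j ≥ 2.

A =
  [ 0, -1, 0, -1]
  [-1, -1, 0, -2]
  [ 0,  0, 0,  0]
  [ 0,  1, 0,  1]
A Jordan chain for λ = 0 of length 3:
v_1 = (1, 1, 0, -1)ᵀ
v_2 = (0, -1, 0, 0)ᵀ
v_3 = (1, 0, 0, 0)ᵀ

Let N = A − (0)·I. We want v_3 with N^3 v_3 = 0 but N^2 v_3 ≠ 0; then v_{j-1} := N · v_j for j = 3, …, 2.

Pick v_3 = (1, 0, 0, 0)ᵀ.
Then v_2 = N · v_3 = (0, -1, 0, 0)ᵀ.
Then v_1 = N · v_2 = (1, 1, 0, -1)ᵀ.

Sanity check: (A − (0)·I) v_1 = (0, 0, 0, 0)ᵀ = 0. ✓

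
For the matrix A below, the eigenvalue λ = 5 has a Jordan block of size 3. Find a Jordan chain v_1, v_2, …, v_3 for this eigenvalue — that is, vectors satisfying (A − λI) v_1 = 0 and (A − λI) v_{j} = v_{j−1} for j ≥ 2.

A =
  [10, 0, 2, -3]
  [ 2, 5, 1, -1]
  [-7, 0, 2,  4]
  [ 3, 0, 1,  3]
A Jordan chain for λ = 5 of length 3:
v_1 = (2, 0, -2, 2)ᵀ
v_2 = (5, 2, -7, 3)ᵀ
v_3 = (1, 0, 0, 0)ᵀ

Let N = A − (5)·I. We want v_3 with N^3 v_3 = 0 but N^2 v_3 ≠ 0; then v_{j-1} := N · v_j for j = 3, …, 2.

Pick v_3 = (1, 0, 0, 0)ᵀ.
Then v_2 = N · v_3 = (5, 2, -7, 3)ᵀ.
Then v_1 = N · v_2 = (2, 0, -2, 2)ᵀ.

Sanity check: (A − (5)·I) v_1 = (0, 0, 0, 0)ᵀ = 0. ✓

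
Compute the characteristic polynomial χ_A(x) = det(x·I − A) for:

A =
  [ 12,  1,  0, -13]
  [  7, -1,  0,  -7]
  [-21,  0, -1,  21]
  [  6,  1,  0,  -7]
x^4 - 3*x^3 - 15*x^2 - 17*x - 6

Expanding det(x·I − A) (e.g. by cofactor expansion or by noting that A is similar to its Jordan form J, which has the same characteristic polynomial as A) gives
  χ_A(x) = x^4 - 3*x^3 - 15*x^2 - 17*x - 6
which factors as (x - 6)*(x + 1)^3. The eigenvalues (with algebraic multiplicities) are λ = -1 with multiplicity 3, λ = 6 with multiplicity 1.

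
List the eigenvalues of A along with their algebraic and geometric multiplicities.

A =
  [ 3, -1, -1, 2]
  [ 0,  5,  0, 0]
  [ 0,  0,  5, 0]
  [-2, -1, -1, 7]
λ = 5: alg = 4, geom = 3

Step 1 — factor the characteristic polynomial to read off the algebraic multiplicities:
  χ_A(x) = (x - 5)^4

Step 2 — compute geometric multiplicities via the rank-nullity identity g(λ) = n − rank(A − λI):
  rank(A − (5)·I) = 1, so dim ker(A − (5)·I) = n − 1 = 3

Summary:
  λ = 5: algebraic multiplicity = 4, geometric multiplicity = 3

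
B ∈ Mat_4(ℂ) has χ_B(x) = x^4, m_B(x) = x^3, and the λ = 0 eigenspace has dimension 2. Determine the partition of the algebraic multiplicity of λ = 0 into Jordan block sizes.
Block sizes for λ = 0: [3, 1]

Step 1 — from the characteristic polynomial, algebraic multiplicity of λ = 0 is 4. From dim ker(B − (0)·I) = 2, there are exactly 2 Jordan blocks for λ = 0.
Step 2 — from the minimal polynomial, the factor (x − 0)^3 tells us the largest block for λ = 0 has size 3.
Step 3 — with total size 4, 2 blocks, and largest block 3, the block sizes (in nonincreasing order) are [3, 1].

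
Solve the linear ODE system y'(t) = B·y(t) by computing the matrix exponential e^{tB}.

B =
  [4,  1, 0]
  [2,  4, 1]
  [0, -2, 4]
e^{tB} =
  [t^2*exp(4*t) + exp(4*t), t*exp(4*t), t^2*exp(4*t)/2]
  [2*t*exp(4*t), exp(4*t), t*exp(4*t)]
  [-2*t^2*exp(4*t), -2*t*exp(4*t), -t^2*exp(4*t) + exp(4*t)]

Strategy: write B = P · J · P⁻¹ where J is a Jordan canonical form, so e^{tB} = P · e^{tJ} · P⁻¹, and e^{tJ} can be computed block-by-block.

B has Jordan form
J =
  [4, 1, 0]
  [0, 4, 1]
  [0, 0, 4]
(up to reordering of blocks).

Per-block formulas:
  For a 3×3 Jordan block J_3(4): exp(t · J_3(4)) = e^(4t)·(I + t·N + (t^2/2)·N^2), where N is the 3×3 nilpotent shift.

After assembling e^{tJ} and conjugating by P, we get:

e^{tB} =
  [t^2*exp(4*t) + exp(4*t), t*exp(4*t), t^2*exp(4*t)/2]
  [2*t*exp(4*t), exp(4*t), t*exp(4*t)]
  [-2*t^2*exp(4*t), -2*t*exp(4*t), -t^2*exp(4*t) + exp(4*t)]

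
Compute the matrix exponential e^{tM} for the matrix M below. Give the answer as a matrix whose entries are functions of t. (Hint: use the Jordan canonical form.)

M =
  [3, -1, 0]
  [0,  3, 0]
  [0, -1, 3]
e^{tM} =
  [exp(3*t), -t*exp(3*t), 0]
  [0, exp(3*t), 0]
  [0, -t*exp(3*t), exp(3*t)]

Strategy: write M = P · J · P⁻¹ where J is a Jordan canonical form, so e^{tM} = P · e^{tJ} · P⁻¹, and e^{tJ} can be computed block-by-block.

M has Jordan form
J =
  [3, 1, 0]
  [0, 3, 0]
  [0, 0, 3]
(up to reordering of blocks).

Per-block formulas:
  For a 2×2 Jordan block J_2(3): exp(t · J_2(3)) = e^(3t)·(I + t·N), where N is the 2×2 nilpotent shift.
  For a 1×1 block at λ = 3: exp(t · [3]) = [e^(3t)].

After assembling e^{tJ} and conjugating by P, we get:

e^{tM} =
  [exp(3*t), -t*exp(3*t), 0]
  [0, exp(3*t), 0]
  [0, -t*exp(3*t), exp(3*t)]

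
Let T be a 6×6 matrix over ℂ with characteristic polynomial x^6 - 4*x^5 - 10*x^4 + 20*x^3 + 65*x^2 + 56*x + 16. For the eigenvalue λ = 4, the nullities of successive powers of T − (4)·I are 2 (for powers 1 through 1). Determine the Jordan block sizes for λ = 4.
Block sizes for λ = 4: [1, 1]

From the dimensions of kernels of powers, the number of Jordan blocks of size at least j is d_j − d_{j−1} where d_j = dim ker(N^j) (with d_0 = 0). Computing the differences gives [2].
The number of blocks of size exactly k is (#blocks of size ≥ k) − (#blocks of size ≥ k + 1), so the partition is: 2 block(s) of size 1.
In nonincreasing order the block sizes are [1, 1].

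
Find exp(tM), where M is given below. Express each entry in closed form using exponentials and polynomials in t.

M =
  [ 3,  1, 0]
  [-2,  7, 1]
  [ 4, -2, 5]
e^{tM} =
  [t^2*exp(5*t) - 2*t*exp(5*t) + exp(5*t), t*exp(5*t), t^2*exp(5*t)/2]
  [2*t^2*exp(5*t) - 2*t*exp(5*t), 2*t*exp(5*t) + exp(5*t), t^2*exp(5*t) + t*exp(5*t)]
  [-2*t^2*exp(5*t) + 4*t*exp(5*t), -2*t*exp(5*t), -t^2*exp(5*t) + exp(5*t)]

Strategy: write M = P · J · P⁻¹ where J is a Jordan canonical form, so e^{tM} = P · e^{tJ} · P⁻¹, and e^{tJ} can be computed block-by-block.

M has Jordan form
J =
  [5, 1, 0]
  [0, 5, 1]
  [0, 0, 5]
(up to reordering of blocks).

Per-block formulas:
  For a 3×3 Jordan block J_3(5): exp(t · J_3(5)) = e^(5t)·(I + t·N + (t^2/2)·N^2), where N is the 3×3 nilpotent shift.

After assembling e^{tJ} and conjugating by P, we get:

e^{tM} =
  [t^2*exp(5*t) - 2*t*exp(5*t) + exp(5*t), t*exp(5*t), t^2*exp(5*t)/2]
  [2*t^2*exp(5*t) - 2*t*exp(5*t), 2*t*exp(5*t) + exp(5*t), t^2*exp(5*t) + t*exp(5*t)]
  [-2*t^2*exp(5*t) + 4*t*exp(5*t), -2*t*exp(5*t), -t^2*exp(5*t) + exp(5*t)]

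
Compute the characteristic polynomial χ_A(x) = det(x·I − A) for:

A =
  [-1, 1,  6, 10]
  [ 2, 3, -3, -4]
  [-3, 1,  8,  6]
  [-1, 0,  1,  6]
x^4 - 16*x^3 + 96*x^2 - 256*x + 256

Expanding det(x·I − A) (e.g. by cofactor expansion or by noting that A is similar to its Jordan form J, which has the same characteristic polynomial as A) gives
  χ_A(x) = x^4 - 16*x^3 + 96*x^2 - 256*x + 256
which factors as (x - 4)^4. The eigenvalues (with algebraic multiplicities) are λ = 4 with multiplicity 4.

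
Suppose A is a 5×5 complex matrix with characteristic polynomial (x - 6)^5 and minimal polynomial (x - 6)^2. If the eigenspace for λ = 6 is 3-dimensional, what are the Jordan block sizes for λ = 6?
Block sizes for λ = 6: [2, 2, 1]

Step 1 — from the characteristic polynomial, algebraic multiplicity of λ = 6 is 5. From dim ker(A − (6)·I) = 3, there are exactly 3 Jordan blocks for λ = 6.
Step 2 — from the minimal polynomial, the factor (x − 6)^2 tells us the largest block for λ = 6 has size 2.
Step 3 — with total size 5, 3 blocks, and largest block 2, the block sizes (in nonincreasing order) are [2, 2, 1].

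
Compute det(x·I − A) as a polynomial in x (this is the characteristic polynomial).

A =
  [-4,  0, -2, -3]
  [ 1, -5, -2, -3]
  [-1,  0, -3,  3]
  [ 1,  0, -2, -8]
x^4 + 20*x^3 + 150*x^2 + 500*x + 625

Expanding det(x·I − A) (e.g. by cofactor expansion or by noting that A is similar to its Jordan form J, which has the same characteristic polynomial as A) gives
  χ_A(x) = x^4 + 20*x^3 + 150*x^2 + 500*x + 625
which factors as (x + 5)^4. The eigenvalues (with algebraic multiplicities) are λ = -5 with multiplicity 4.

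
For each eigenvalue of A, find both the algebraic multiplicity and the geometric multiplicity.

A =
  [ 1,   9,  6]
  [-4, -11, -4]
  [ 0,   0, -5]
λ = -5: alg = 3, geom = 2

Step 1 — factor the characteristic polynomial to read off the algebraic multiplicities:
  χ_A(x) = (x + 5)^3

Step 2 — compute geometric multiplicities via the rank-nullity identity g(λ) = n − rank(A − λI):
  rank(A − (-5)·I) = 1, so dim ker(A − (-5)·I) = n − 1 = 2

Summary:
  λ = -5: algebraic multiplicity = 3, geometric multiplicity = 2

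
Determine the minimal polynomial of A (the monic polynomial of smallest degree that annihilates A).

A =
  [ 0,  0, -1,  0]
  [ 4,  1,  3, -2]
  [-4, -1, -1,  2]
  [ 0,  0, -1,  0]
x^3

The characteristic polynomial is χ_A(x) = x^4, so the eigenvalues are known. The minimal polynomial is
  m_A(x) = Π_λ (x − λ)^{k_λ}
where k_λ is the size of the *largest* Jordan block for λ (equivalently, the smallest k with (A − λI)^k v = 0 for every generalised eigenvector v of λ).

  λ = 0: largest Jordan block has size 3, contributing (x − 0)^3

So m_A(x) = x^3 = x^3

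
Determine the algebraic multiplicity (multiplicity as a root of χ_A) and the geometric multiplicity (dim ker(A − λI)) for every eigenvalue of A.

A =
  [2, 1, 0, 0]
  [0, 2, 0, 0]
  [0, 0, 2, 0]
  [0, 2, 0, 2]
λ = 2: alg = 4, geom = 3

Step 1 — factor the characteristic polynomial to read off the algebraic multiplicities:
  χ_A(x) = (x - 2)^4

Step 2 — compute geometric multiplicities via the rank-nullity identity g(λ) = n − rank(A − λI):
  rank(A − (2)·I) = 1, so dim ker(A − (2)·I) = n − 1 = 3

Summary:
  λ = 2: algebraic multiplicity = 4, geometric multiplicity = 3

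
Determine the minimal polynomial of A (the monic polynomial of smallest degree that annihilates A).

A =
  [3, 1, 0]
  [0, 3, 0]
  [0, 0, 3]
x^2 - 6*x + 9

The characteristic polynomial is χ_A(x) = (x - 3)^3, so the eigenvalues are known. The minimal polynomial is
  m_A(x) = Π_λ (x − λ)^{k_λ}
where k_λ is the size of the *largest* Jordan block for λ (equivalently, the smallest k with (A − λI)^k v = 0 for every generalised eigenvector v of λ).

  λ = 3: largest Jordan block has size 2, contributing (x − 3)^2

So m_A(x) = (x - 3)^2 = x^2 - 6*x + 9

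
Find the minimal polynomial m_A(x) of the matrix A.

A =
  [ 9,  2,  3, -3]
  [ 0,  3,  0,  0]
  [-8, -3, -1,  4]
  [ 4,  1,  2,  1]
x^2 - 6*x + 9

The characteristic polynomial is χ_A(x) = (x - 3)^4, so the eigenvalues are known. The minimal polynomial is
  m_A(x) = Π_λ (x − λ)^{k_λ}
where k_λ is the size of the *largest* Jordan block for λ (equivalently, the smallest k with (A − λI)^k v = 0 for every generalised eigenvector v of λ).

  λ = 3: largest Jordan block has size 2, contributing (x − 3)^2

So m_A(x) = (x - 3)^2 = x^2 - 6*x + 9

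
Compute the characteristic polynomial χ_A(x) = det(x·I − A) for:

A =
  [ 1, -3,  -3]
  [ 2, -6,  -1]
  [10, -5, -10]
x^3 + 15*x^2 + 75*x + 125

Expanding det(x·I − A) (e.g. by cofactor expansion or by noting that A is similar to its Jordan form J, which has the same characteristic polynomial as A) gives
  χ_A(x) = x^3 + 15*x^2 + 75*x + 125
which factors as (x + 5)^3. The eigenvalues (with algebraic multiplicities) are λ = -5 with multiplicity 3.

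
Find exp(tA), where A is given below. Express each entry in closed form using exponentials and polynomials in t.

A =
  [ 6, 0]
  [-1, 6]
e^{tA} =
  [exp(6*t), 0]
  [-t*exp(6*t), exp(6*t)]

Strategy: write A = P · J · P⁻¹ where J is a Jordan canonical form, so e^{tA} = P · e^{tJ} · P⁻¹, and e^{tJ} can be computed block-by-block.

A has Jordan form
J =
  [6, 1]
  [0, 6]
(up to reordering of blocks).

Per-block formulas:
  For a 2×2 Jordan block J_2(6): exp(t · J_2(6)) = e^(6t)·(I + t·N), where N is the 2×2 nilpotent shift.

After assembling e^{tJ} and conjugating by P, we get:

e^{tA} =
  [exp(6*t), 0]
  [-t*exp(6*t), exp(6*t)]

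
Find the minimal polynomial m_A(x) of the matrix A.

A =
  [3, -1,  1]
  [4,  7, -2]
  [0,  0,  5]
x^2 - 10*x + 25

The characteristic polynomial is χ_A(x) = (x - 5)^3, so the eigenvalues are known. The minimal polynomial is
  m_A(x) = Π_λ (x − λ)^{k_λ}
where k_λ is the size of the *largest* Jordan block for λ (equivalently, the smallest k with (A − λI)^k v = 0 for every generalised eigenvector v of λ).

  λ = 5: largest Jordan block has size 2, contributing (x − 5)^2

So m_A(x) = (x - 5)^2 = x^2 - 10*x + 25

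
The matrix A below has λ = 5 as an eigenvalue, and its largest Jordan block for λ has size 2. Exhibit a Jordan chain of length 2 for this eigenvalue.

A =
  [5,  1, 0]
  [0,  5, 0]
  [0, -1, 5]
A Jordan chain for λ = 5 of length 2:
v_1 = (1, 0, -1)ᵀ
v_2 = (0, 1, 0)ᵀ

Let N = A − (5)·I. We want v_2 with N^2 v_2 = 0 but N^1 v_2 ≠ 0; then v_{j-1} := N · v_j for j = 2, …, 2.

Pick v_2 = (0, 1, 0)ᵀ.
Then v_1 = N · v_2 = (1, 0, -1)ᵀ.

Sanity check: (A − (5)·I) v_1 = (0, 0, 0)ᵀ = 0. ✓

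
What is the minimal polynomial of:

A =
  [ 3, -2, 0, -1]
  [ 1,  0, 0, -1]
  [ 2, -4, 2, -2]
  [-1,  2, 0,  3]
x^2 - 4*x + 4

The characteristic polynomial is χ_A(x) = (x - 2)^4, so the eigenvalues are known. The minimal polynomial is
  m_A(x) = Π_λ (x − λ)^{k_λ}
where k_λ is the size of the *largest* Jordan block for λ (equivalently, the smallest k with (A − λI)^k v = 0 for every generalised eigenvector v of λ).

  λ = 2: largest Jordan block has size 2, contributing (x − 2)^2

So m_A(x) = (x - 2)^2 = x^2 - 4*x + 4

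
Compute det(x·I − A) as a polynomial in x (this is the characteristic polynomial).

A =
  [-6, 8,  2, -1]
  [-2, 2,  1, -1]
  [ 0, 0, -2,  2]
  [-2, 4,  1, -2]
x^4 + 8*x^3 + 24*x^2 + 32*x + 16

Expanding det(x·I − A) (e.g. by cofactor expansion or by noting that A is similar to its Jordan form J, which has the same characteristic polynomial as A) gives
  χ_A(x) = x^4 + 8*x^3 + 24*x^2 + 32*x + 16
which factors as (x + 2)^4. The eigenvalues (with algebraic multiplicities) are λ = -2 with multiplicity 4.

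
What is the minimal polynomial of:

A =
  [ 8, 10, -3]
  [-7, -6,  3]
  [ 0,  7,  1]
x^3 - 3*x^2 + 3*x - 1

The characteristic polynomial is χ_A(x) = (x - 1)^3, so the eigenvalues are known. The minimal polynomial is
  m_A(x) = Π_λ (x − λ)^{k_λ}
where k_λ is the size of the *largest* Jordan block for λ (equivalently, the smallest k with (A − λI)^k v = 0 for every generalised eigenvector v of λ).

  λ = 1: largest Jordan block has size 3, contributing (x − 1)^3

So m_A(x) = (x - 1)^3 = x^3 - 3*x^2 + 3*x - 1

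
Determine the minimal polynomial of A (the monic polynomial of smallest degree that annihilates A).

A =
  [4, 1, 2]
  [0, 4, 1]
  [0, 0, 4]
x^3 - 12*x^2 + 48*x - 64

The characteristic polynomial is χ_A(x) = (x - 4)^3, so the eigenvalues are known. The minimal polynomial is
  m_A(x) = Π_λ (x − λ)^{k_λ}
where k_λ is the size of the *largest* Jordan block for λ (equivalently, the smallest k with (A − λI)^k v = 0 for every generalised eigenvector v of λ).

  λ = 4: largest Jordan block has size 3, contributing (x − 4)^3

So m_A(x) = (x - 4)^3 = x^3 - 12*x^2 + 48*x - 64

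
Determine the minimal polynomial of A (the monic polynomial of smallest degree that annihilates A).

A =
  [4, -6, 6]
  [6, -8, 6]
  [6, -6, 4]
x^2 - 2*x - 8

The characteristic polynomial is χ_A(x) = (x - 4)*(x + 2)^2, so the eigenvalues are known. The minimal polynomial is
  m_A(x) = Π_λ (x − λ)^{k_λ}
where k_λ is the size of the *largest* Jordan block for λ (equivalently, the smallest k with (A − λI)^k v = 0 for every generalised eigenvector v of λ).

  λ = -2: largest Jordan block has size 1, contributing (x + 2)
  λ = 4: largest Jordan block has size 1, contributing (x − 4)

So m_A(x) = (x - 4)*(x + 2) = x^2 - 2*x - 8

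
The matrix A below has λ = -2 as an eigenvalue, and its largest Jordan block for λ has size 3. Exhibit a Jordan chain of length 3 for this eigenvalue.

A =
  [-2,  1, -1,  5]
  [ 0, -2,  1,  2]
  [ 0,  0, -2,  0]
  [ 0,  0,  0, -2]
A Jordan chain for λ = -2 of length 3:
v_1 = (1, 0, 0, 0)ᵀ
v_2 = (-1, 1, 0, 0)ᵀ
v_3 = (0, 0, 1, 0)ᵀ

Let N = A − (-2)·I. We want v_3 with N^3 v_3 = 0 but N^2 v_3 ≠ 0; then v_{j-1} := N · v_j for j = 3, …, 2.

Pick v_3 = (0, 0, 1, 0)ᵀ.
Then v_2 = N · v_3 = (-1, 1, 0, 0)ᵀ.
Then v_1 = N · v_2 = (1, 0, 0, 0)ᵀ.

Sanity check: (A − (-2)·I) v_1 = (0, 0, 0, 0)ᵀ = 0. ✓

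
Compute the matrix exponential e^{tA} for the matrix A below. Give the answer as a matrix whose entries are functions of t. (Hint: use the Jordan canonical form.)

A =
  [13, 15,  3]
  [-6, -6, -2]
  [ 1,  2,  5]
e^{tA} =
  [-3*t^2*exp(4*t) + 9*t*exp(4*t) + exp(4*t), -9*t^2*exp(4*t)/2 + 15*t*exp(4*t), 3*t*exp(4*t)]
  [2*t^2*exp(4*t) - 6*t*exp(4*t), 3*t^2*exp(4*t) - 10*t*exp(4*t) + exp(4*t), -2*t*exp(4*t)]
  [-t^2*exp(4*t) + t*exp(4*t), -3*t^2*exp(4*t)/2 + 2*t*exp(4*t), t*exp(4*t) + exp(4*t)]

Strategy: write A = P · J · P⁻¹ where J is a Jordan canonical form, so e^{tA} = P · e^{tJ} · P⁻¹, and e^{tJ} can be computed block-by-block.

A has Jordan form
J =
  [4, 1, 0]
  [0, 4, 1]
  [0, 0, 4]
(up to reordering of blocks).

Per-block formulas:
  For a 3×3 Jordan block J_3(4): exp(t · J_3(4)) = e^(4t)·(I + t·N + (t^2/2)·N^2), where N is the 3×3 nilpotent shift.

After assembling e^{tJ} and conjugating by P, we get:

e^{tA} =
  [-3*t^2*exp(4*t) + 9*t*exp(4*t) + exp(4*t), -9*t^2*exp(4*t)/2 + 15*t*exp(4*t), 3*t*exp(4*t)]
  [2*t^2*exp(4*t) - 6*t*exp(4*t), 3*t^2*exp(4*t) - 10*t*exp(4*t) + exp(4*t), -2*t*exp(4*t)]
  [-t^2*exp(4*t) + t*exp(4*t), -3*t^2*exp(4*t)/2 + 2*t*exp(4*t), t*exp(4*t) + exp(4*t)]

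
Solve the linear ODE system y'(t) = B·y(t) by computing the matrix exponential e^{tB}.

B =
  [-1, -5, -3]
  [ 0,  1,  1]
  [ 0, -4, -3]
e^{tB} =
  [exp(-t), t^2*exp(-t) - 5*t*exp(-t), t^2*exp(-t)/2 - 3*t*exp(-t)]
  [0, 2*t*exp(-t) + exp(-t), t*exp(-t)]
  [0, -4*t*exp(-t), -2*t*exp(-t) + exp(-t)]

Strategy: write B = P · J · P⁻¹ where J is a Jordan canonical form, so e^{tB} = P · e^{tJ} · P⁻¹, and e^{tJ} can be computed block-by-block.

B has Jordan form
J =
  [-1,  1,  0]
  [ 0, -1,  1]
  [ 0,  0, -1]
(up to reordering of blocks).

Per-block formulas:
  For a 3×3 Jordan block J_3(-1): exp(t · J_3(-1)) = e^(-1t)·(I + t·N + (t^2/2)·N^2), where N is the 3×3 nilpotent shift.

After assembling e^{tJ} and conjugating by P, we get:

e^{tB} =
  [exp(-t), t^2*exp(-t) - 5*t*exp(-t), t^2*exp(-t)/2 - 3*t*exp(-t)]
  [0, 2*t*exp(-t) + exp(-t), t*exp(-t)]
  [0, -4*t*exp(-t), -2*t*exp(-t) + exp(-t)]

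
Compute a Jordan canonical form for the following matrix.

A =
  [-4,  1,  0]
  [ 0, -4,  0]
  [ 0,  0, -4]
J_2(-4) ⊕ J_1(-4)

The characteristic polynomial is
  det(x·I − A) = x^3 + 12*x^2 + 48*x + 64 = (x + 4)^3

Eigenvalues and multiplicities (the geometric multiplicity of λ is n − rank(A − λI), which equals the number of Jordan blocks for λ):
  λ = -4: algebraic multiplicity = 3, geometric multiplicity = 2

Determining the block sizes for each eigenvalue:
  λ = -4: 2 blocks summing to 3 forces exactly one block of size 2 and the rest size 1 → block sizes [2, 1]

Assembling the blocks gives a Jordan form
J =
  [-4,  1,  0]
  [ 0, -4,  0]
  [ 0,  0, -4]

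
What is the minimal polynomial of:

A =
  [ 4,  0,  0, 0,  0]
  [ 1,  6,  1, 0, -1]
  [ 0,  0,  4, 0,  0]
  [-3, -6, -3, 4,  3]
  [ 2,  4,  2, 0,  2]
x^2 - 8*x + 16

The characteristic polynomial is χ_A(x) = (x - 4)^5, so the eigenvalues are known. The minimal polynomial is
  m_A(x) = Π_λ (x − λ)^{k_λ}
where k_λ is the size of the *largest* Jordan block for λ (equivalently, the smallest k with (A − λI)^k v = 0 for every generalised eigenvector v of λ).

  λ = 4: largest Jordan block has size 2, contributing (x − 4)^2

So m_A(x) = (x - 4)^2 = x^2 - 8*x + 16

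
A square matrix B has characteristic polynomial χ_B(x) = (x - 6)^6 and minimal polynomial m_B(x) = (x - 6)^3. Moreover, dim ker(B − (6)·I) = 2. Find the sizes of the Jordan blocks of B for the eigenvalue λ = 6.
Block sizes for λ = 6: [3, 3]

Step 1 — from the characteristic polynomial, algebraic multiplicity of λ = 6 is 6. From dim ker(B − (6)·I) = 2, there are exactly 2 Jordan blocks for λ = 6.
Step 2 — from the minimal polynomial, the factor (x − 6)^3 tells us the largest block for λ = 6 has size 3.
Step 3 — with total size 6, 2 blocks, and largest block 3, the block sizes (in nonincreasing order) are [3, 3].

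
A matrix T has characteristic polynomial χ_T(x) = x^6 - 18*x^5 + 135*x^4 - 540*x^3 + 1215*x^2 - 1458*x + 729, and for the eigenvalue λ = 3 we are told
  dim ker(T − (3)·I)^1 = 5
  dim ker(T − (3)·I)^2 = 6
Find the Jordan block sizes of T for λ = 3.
Block sizes for λ = 3: [2, 1, 1, 1, 1]

From the dimensions of kernels of powers, the number of Jordan blocks of size at least j is d_j − d_{j−1} where d_j = dim ker(N^j) (with d_0 = 0). Computing the differences gives [5, 1].
The number of blocks of size exactly k is (#blocks of size ≥ k) − (#blocks of size ≥ k + 1), so the partition is: 4 block(s) of size 1, 1 block(s) of size 2.
In nonincreasing order the block sizes are [2, 1, 1, 1, 1].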